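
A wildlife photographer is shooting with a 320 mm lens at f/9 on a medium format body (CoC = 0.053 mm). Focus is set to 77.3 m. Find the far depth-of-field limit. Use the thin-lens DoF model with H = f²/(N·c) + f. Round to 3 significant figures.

Hyperfocal distance H = f²/(N·c) + f = 320²/(9 × 0.053) + 320 = 102400/0.477 + 320 ≈ 214995.1 mm ≈ 215.0 m.
Far limit Df = s·(H − f)/(H − s) = 77300 × (214995.1 − 320) / (214995.1 − 77300) = 77300 × 214675.1 / 137695.1 ≈ 120515 mm ≈ 121 m.

121 m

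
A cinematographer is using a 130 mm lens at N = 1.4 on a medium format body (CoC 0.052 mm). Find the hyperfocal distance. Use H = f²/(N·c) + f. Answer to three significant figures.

232 m

Hyperfocal distance H = f²/(N·c) + f = 130²/(1.4 × 0.052) + 130 = 16900/0.0728 + 130 ≈ 232272.9 mm ≈ 232 m.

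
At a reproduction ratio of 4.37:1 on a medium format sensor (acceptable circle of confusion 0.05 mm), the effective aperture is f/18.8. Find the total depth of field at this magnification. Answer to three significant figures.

At magnification m, DoF ≈ 2·N_eff·c/m² = 2 × 18.8 × 0.05 / 4.37² = 1.88 / 19.1 ≈ 0.0984 mm.

0.0984 mm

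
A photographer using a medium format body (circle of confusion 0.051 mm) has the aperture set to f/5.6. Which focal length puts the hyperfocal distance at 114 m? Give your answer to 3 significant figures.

From H = f²/(N·c) + f, with f ≪ H: f ≈ √(H·N·c) = √(114000 × 5.6 × 0.051) = √32558 ≈ 180.4 mm.
The +f correction barely moves this — solving exactly, f² + N·c·f − N·c·H = 0 ⇒ f = (−N·c + √((N·c)² + 4·N·c·H))/2 = (−0.2856 + √130234)/2 ≈ 180.30 mm, so f ≈ 180 mm.

180 mm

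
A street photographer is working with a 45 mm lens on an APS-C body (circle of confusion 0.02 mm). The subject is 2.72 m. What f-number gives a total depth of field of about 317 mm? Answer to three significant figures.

Write h = H − f = f²/(N·c). The thin-lens limits are Dn = s·h/(h + (s−f)) and Df = s·h/(h − (s−f)), so DoF = Df − Dn = 2·s·(s−f)·h / (h² − (s−f)²).
That is a quadratic in h: DoF·h² − 2·s·(s−f)·h − DoF·(s−f)² = 0 ⇒ h = (s−f)·(s + √(s² + DoF²)) / DoF = 2675 × (2720 + √(2720² + 317²)) / 317 = 2675 × (2720 + 2738.41) / 317 ≈ 46061 mm.
Then N = f²/(c·h) = 45² / (0.02 × 46061) = 2025 / 921.21 ≈ 2.20.

f/2.20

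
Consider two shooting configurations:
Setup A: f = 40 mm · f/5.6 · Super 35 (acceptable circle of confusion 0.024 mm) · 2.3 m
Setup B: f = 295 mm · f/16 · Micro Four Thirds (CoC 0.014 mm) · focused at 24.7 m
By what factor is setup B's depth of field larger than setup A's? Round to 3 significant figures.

Setup A: H = 40²/(5.6×0.024) + 40 ≈ 11944.8 mm; DoF = Df − Dn = 2838.95 − 1933.03 ≈ 905.92 mm.
Setup B: H = 295²/(16×0.014) + 295 ≈ 388799.5 mm; DoF = Df − Dn = 26355.6 − 23240.1 ≈ 3115.5 mm.
Ratio = 3115.5 / 905.92 ≈ 3.44.

3.44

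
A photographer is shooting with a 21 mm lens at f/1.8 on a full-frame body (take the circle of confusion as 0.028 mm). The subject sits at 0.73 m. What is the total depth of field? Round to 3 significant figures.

Hyperfocal distance H = f²/(N·c) + f = 21²/(1.8 × 0.028) + 21 = 441/0.0504 + 21 ≈ 8771.0 mm ≈ 8.771 m.
Near limit Dn = s·(H − f)/(H + s − 2f) = 730 × (8771.0 − 21) / (8771.0 + 730 − 2 × 21) = 730 × 8750.0 / 9459.0 ≈ 675.28 mm.
Far limit Df = s·(H − f)/(H − s) = 730 × (8771.0 − 21) / (8771.0 − 730) = 730 × 8750.0 / 8041.0 ≈ 794.37 mm.
Depth of field = Df − Dn = 794.37 − 675.28 ≈ 119.09 mm.

119 mm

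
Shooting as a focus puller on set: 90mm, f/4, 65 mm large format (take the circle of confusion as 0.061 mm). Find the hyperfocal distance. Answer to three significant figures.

Hyperfocal distance H = f²/(N·c) + f = 90²/(4 × 0.061) + 90 = 8100/0.244 + 90 ≈ 33286.7 mm ≈ 33.3 m.

33.3 m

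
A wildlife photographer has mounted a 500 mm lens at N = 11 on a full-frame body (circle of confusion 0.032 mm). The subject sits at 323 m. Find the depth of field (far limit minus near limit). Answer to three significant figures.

370 m

Hyperfocal distance H = f²/(N·c) + f = 500²/(11 × 0.032) + 500 = 250000/0.352 + 500 ≈ 710727.3 mm ≈ 710.7 m.
Near limit Dn = s·(H − f)/(H + s − 2f) = 323000 × (710727.3 − 500) / (710727.3 + 323000 − 2 × 500) = 323000 × 710227.3 / 1032727.3 ≈ 222134 mm.
Far limit Df = s·(H − f)/(H − s) = 323000 × (710727.3 − 500) / (710727.3 − 323000) = 323000 × 710227.3 / 387727.3 ≈ 591662 mm.
Depth of field = Df − Dn = 591662 − 222134 ≈ 369528 mm ≈ 370 m.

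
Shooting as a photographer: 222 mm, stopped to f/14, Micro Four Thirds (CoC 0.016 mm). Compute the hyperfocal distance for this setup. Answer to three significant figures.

Hyperfocal distance H = f²/(N·c) + f = 222²/(14 × 0.016) + 222 = 49284/0.224 + 222 ≈ 220239.9 mm ≈ 220 m.

220 m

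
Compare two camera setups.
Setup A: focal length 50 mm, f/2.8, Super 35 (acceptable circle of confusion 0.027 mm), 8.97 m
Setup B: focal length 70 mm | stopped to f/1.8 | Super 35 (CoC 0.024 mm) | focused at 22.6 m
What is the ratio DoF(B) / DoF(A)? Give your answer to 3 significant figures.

Setup A: H = 50²/(2.8×0.027) + 50 ≈ 33118.8 mm; DoF = Df − Dn = 12283.3 − 7064.4 ≈ 5218.9 mm.
Setup B: H = 70²/(1.8×0.024) + 70 ≈ 113495.9 mm; DoF = Df − Dn = 28201.8 − 18854.8 ≈ 9347.0 mm.
Ratio = 9347.0 / 5218.9 ≈ 1.79.

1.79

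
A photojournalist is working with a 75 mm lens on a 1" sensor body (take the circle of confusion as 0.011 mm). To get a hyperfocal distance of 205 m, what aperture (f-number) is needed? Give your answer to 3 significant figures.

Rearrange H = f²/(N·c) + f for N: N = f² / ((H − f)·c).
N = 75² / ((205000 − 75) × 0.011) = 5625 / 2254 ≈ 2.50.

f/2.50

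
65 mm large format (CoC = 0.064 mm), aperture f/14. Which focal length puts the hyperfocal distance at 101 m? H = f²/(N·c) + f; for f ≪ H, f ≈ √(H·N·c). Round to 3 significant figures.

From H = f²/(N·c) + f, with f ≪ H: f ≈ √(H·N·c) = √(101000 × 14 × 0.064) = √90496 ≈ 300.8 mm.
Exact: f² + N·c·f − N·c·H = 0 ⇒ f = (−N·c + √((N·c)² + 4·N·c·H))/2 = (−0.896 + √361985)/2 ≈ 300.38 mm ≈ 300 mm.

300 mm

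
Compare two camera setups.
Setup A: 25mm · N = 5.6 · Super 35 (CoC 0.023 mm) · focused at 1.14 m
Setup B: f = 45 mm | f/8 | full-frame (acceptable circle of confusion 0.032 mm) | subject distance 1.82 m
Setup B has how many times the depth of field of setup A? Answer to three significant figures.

1.56

Setup A: H = 25²/(5.6×0.023) + 25 ≈ 4877.5 mm; DoF = Df − Dn = 1480.10 − 927.00 ≈ 553.10 mm.
Setup B: H = 45²/(8×0.032) + 45 ≈ 7955.2 mm; DoF = Df − Dn = 2346.56 − 1486.45 ≈ 860.11 mm.
Ratio = 860.11 / 553.10 ≈ 1.56.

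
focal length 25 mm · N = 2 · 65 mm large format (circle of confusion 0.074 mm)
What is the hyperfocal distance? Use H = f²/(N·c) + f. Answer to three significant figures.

4.25 m

Hyperfocal distance H = f²/(N·c) + f = 25²/(2 × 0.074) + 25 = 625/0.148 + 25 ≈ 4248.0 mm ≈ 4.25 m.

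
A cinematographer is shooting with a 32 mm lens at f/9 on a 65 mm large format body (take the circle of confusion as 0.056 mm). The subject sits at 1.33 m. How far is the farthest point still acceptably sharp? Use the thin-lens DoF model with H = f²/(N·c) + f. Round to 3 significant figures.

Hyperfocal distance H = f²/(N·c) + f = 32²/(9 × 0.056) + 32 = 1024/0.504 + 32 ≈ 2063.7 mm ≈ 2.064 m.
Far limit Df = s·(H − f)/(H − s) = 1330 × (2063.7 − 32) / (2063.7 − 1330) = 1330 × 2031.7 / 733.7 ≈ 3682.8 mm ≈ 3.68 m.

3.68 m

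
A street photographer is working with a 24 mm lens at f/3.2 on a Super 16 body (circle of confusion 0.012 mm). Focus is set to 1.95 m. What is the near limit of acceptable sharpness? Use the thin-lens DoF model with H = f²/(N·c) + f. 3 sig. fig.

Hyperfocal distance H = f²/(N·c) + f = 24²/(3.2 × 0.012) + 24 = 576/0.0384 + 24 ≈ 15024.0 mm ≈ 15.02 m.
Near limit Dn = s·(H − f)/(H + s − 2f) = 1950 × (15024.0 − 24) / (15024.0 + 1950 − 2 × 24) = 1950 × 15000.0 / 16926.0 ≈ 1728.1 mm ≈ 1.73 m.

1.73 m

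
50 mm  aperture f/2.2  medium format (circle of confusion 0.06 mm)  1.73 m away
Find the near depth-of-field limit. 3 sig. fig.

1.59 m

Hyperfocal distance H = f²/(N·c) + f = 50²/(2.2 × 0.06) + 50 = 2500/0.132 + 50 ≈ 18989.4 mm ≈ 18.99 m.
Near limit Dn = s·(H − f)/(H + s − 2f) = 1730 × (18989.4 − 50) / (18989.4 + 1730 − 2 × 50) = 1730 × 18939.4 / 20619.4 ≈ 1589.0 mm ≈ 1.59 m.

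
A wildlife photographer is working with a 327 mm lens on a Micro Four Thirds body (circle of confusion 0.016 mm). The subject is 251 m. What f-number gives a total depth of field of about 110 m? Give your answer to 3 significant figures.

f/5.59

Write h = H − f = f²/(N·c). The thin-lens limits are Dn = s·h/(h + (s−f)) and Df = s·h/(h − (s−f)), so DoF = Df − Dn = 2·s·(s−f)·h / (h² − (s−f)²).
That is a quadratic in h: DoF·h² − 2·s·(s−f)·h − DoF·(s−f)² = 0 ⇒ h = (s−f)·(s + √(s² + DoF²)) / DoF = 250673 × (251000 + √(251000² + 110000²)) / 110000 = 250673 × (251000 + 274046) / 110000 ≈ 1196498 mm.
Then N = f²/(c·h) = 327² / (0.016 × 1196498) = 106929 / 19144 ≈ 5.59.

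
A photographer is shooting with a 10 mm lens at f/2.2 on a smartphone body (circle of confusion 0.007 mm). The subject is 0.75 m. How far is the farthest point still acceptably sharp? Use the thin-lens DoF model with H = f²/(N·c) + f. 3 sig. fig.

0.846 m

Hyperfocal distance H = f²/(N·c) + f = 10²/(2.2 × 0.007) + 10 = 100/0.0154 + 10 ≈ 6503.5 mm ≈ 6.504 m.
Far limit Df = s·(H − f)/(H − s) = 750 × (6503.5 − 10) / (6503.5 − 750) = 750 × 6493.5 / 5753.5 ≈ 846.46 mm ≈ 0.846 m.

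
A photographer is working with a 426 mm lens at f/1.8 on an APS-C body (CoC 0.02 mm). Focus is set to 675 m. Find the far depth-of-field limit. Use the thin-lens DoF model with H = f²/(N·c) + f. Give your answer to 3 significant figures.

779 m

Hyperfocal distance H = f²/(N·c) + f = 426²/(1.8 × 0.02) + 426 = 181476/0.036 + 426 ≈ 5041426.0 mm ≈ 5041 m.
Far limit Df = s·(H − f)/(H − s) = 675000 × (5041426.0 − 426) / (5041426.0 − 675000) = 675000 × 5041000.0 / 4366426.0 ≈ 779281 mm ≈ 779 m.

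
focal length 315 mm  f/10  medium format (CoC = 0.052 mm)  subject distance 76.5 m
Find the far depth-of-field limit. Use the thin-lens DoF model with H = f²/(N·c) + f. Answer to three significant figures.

127 m

Hyperfocal distance H = f²/(N·c) + f = 315²/(10 × 0.052) + 315 = 99225/0.52 + 315 ≈ 191132.3 mm ≈ 191.1 m.
Far limit Df = s·(H − f)/(H − s) = 76500 × (191132.3 − 315) / (191132.3 − 76500) = 76500 × 190817.3 / 114632.3 ≈ 127342 mm ≈ 127 m.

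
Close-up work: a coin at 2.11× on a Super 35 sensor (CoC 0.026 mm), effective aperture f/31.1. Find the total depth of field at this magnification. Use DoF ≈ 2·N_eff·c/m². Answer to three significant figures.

0.363 mm

At magnification m, DoF ≈ 2·N_eff·c/m² = 2 × 31.1 × 0.026 / 2.11² = 1.617 / 4.452 ≈ 0.363 mm.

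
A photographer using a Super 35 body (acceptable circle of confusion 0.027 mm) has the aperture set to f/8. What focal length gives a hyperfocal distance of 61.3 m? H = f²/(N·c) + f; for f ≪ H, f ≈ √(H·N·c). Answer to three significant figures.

From H = f²/(N·c) + f, with f ≪ H: f ≈ √(H·N·c) = √(61300 × 8 × 0.027) = √13241 ≈ 115.1 mm.
The +f correction barely moves this — solving exactly, f² + N·c·f − N·c·H = 0 ⇒ f = (−N·c + √((N·c)² + 4·N·c·H))/2 = (−0.216 + √52963)/2 ≈ 114.96 mm, so f ≈ 115 mm.

115 mm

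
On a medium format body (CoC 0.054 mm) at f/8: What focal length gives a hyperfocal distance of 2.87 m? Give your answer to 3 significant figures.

35.0 mm

From H = f²/(N·c) + f, with f ≪ H: f ≈ √(H·N·c) = √(2870 × 8 × 0.054) = √1239.8 ≈ 35.21 mm.
Exact: f² + N·c·f − N·c·H = 0 ⇒ f = (−N·c + √((N·c)² + 4·N·c·H))/2 = (−0.432 + √4959.5)/2 ≈ 34.996 mm ≈ 35.0 mm.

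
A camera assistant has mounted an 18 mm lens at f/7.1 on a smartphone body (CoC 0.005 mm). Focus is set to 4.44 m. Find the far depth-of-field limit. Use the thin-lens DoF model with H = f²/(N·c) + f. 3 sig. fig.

Hyperfocal distance H = f²/(N·c) + f = 18²/(7.1 × 0.005) + 18 = 324/0.0355 + 18 ≈ 9144.8 mm ≈ 9.145 m.
Far limit Df = s·(H − f)/(H − s) = 4440 × (9144.8 − 18) / (9144.8 − 4440) = 4440 × 9126.8 / 4704.8 ≈ 8613.2 mm ≈ 8.61 m.

8.61 m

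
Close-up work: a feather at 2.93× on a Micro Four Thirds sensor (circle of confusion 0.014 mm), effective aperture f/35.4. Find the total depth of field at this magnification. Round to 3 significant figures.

0.115 mm

At magnification m, DoF ≈ 2·N_eff·c/m² = 2 × 35.4 × 0.014 / 2.93² = 0.9912 / 8.585 ≈ 0.115 mm.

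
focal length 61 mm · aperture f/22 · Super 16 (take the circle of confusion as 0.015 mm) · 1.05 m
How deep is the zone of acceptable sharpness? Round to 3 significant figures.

Hyperfocal distance H = f²/(N·c) + f = 61²/(22 × 0.015) + 61 = 3721/0.33 + 61 ≈ 11336.8 mm ≈ 11.34 m.
Near limit Dn = s·(H − f)/(H + s − 2f) = 1050 × (11336.8 − 61) / (11336.8 + 1050 − 2 × 61) = 1050 × 11275.8 / 12264.8 ≈ 965.33 mm.
Far limit Df = s·(H − f)/(H − s) = 1050 × (11336.8 − 61) / (11336.8 − 1050) = 1050 × 11275.8 / 10286.8 ≈ 1150.95 mm.
Depth of field = Df − Dn = 1150.95 − 965.33 ≈ 185.62 mm.

186 mm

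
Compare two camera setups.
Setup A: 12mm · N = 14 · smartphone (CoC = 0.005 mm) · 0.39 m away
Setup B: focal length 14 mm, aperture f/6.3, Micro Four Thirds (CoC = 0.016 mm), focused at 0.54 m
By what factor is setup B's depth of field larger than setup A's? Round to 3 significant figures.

2.13

Setup A: H = 12²/(14×0.005) + 12 ≈ 2069.1 mm; DoF = Df − Dn = 477.79 − 329.46 ≈ 148.33 mm.
Setup B: H = 14²/(6.3×0.016) + 14 ≈ 1958.4 mm; DoF = Df − Dn = 740.25 − 425.02 ≈ 315.23 mm.
Ratio = 315.23 / 148.33 ≈ 2.13.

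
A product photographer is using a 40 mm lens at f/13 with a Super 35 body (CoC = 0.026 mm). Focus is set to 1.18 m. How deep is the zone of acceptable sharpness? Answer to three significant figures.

Hyperfocal distance H = f²/(N·c) + f = 40²/(13 × 0.026) + 40 = 1600/0.338 + 40 ≈ 4773.7 mm ≈ 4.774 m.
Near limit Dn = s·(H − f)/(H + s − 2f) = 1180 × (4773.7 − 40) / (4773.7 + 1180 − 2 × 40) = 1180 × 4733.7 / 5873.7 ≈ 950.98 mm.
Far limit Df = s·(H − f)/(H − s) = 1180 × (4773.7 − 40) / (4773.7 − 1180) = 1180 × 4733.7 / 3593.7 ≈ 1554.32 mm.
Depth of field = Df − Dn = 1554.32 − 950.98 ≈ 603.34 mm ≈ 0.603 m.

0.603 m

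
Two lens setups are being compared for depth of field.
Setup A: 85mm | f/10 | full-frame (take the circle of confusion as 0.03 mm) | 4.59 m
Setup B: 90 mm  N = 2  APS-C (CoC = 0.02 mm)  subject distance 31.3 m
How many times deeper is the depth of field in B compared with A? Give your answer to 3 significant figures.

Setup A: H = 85²/(10×0.03) + 85 ≈ 24168.3 mm; DoF = Df − Dn = 5646.2 − 3866.7 ≈ 1779.5 mm.
Setup B: H = 90²/(2×0.02) + 90 ≈ 202590.0 mm; DoF = Df − Dn = 37003.0 − 27120.1 ≈ 9882.9 mm.
Ratio = 9882.9 / 1779.5 ≈ 5.55.

5.55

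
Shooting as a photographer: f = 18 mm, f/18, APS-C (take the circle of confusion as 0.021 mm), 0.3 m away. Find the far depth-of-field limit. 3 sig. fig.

447 mm

Hyperfocal distance H = f²/(N·c) + f = 18²/(18 × 0.021) + 18 = 324/0.378 + 18 ≈ 875.1 mm ≈ 0.875 m.
Far limit Df = s·(H − f)/(H − s) = 300 × (875.1 − 18) / (875.1 − 300) = 300 × 857.1 / 575.1 ≈ 447.09 mm.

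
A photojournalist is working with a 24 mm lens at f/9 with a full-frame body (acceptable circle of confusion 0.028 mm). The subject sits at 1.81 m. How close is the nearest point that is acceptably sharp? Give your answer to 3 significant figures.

Hyperfocal distance H = f²/(N·c) + f = 24²/(9 × 0.028) + 24 = 576/0.252 + 24 ≈ 2309.7 mm ≈ 2.310 m.
Near limit Dn = s·(H − f)/(H + s − 2f) = 1810 × (2309.7 − 24) / (2309.7 + 1810 − 2 × 24) = 1810 × 2285.7 / 4071.7 ≈ 1016.1 mm ≈ 1.02 m.

1.02 m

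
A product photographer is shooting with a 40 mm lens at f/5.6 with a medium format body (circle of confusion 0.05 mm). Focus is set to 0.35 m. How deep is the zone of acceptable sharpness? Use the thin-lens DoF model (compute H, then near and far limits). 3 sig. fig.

38.1 mm

Hyperfocal distance H = f²/(N·c) + f = 40²/(5.6 × 0.05) + 40 = 1600/0.28 + 40 ≈ 5754.3 mm ≈ 5.754 m.
Near limit Dn = s·(H − f)/(H + s − 2f) = 350 × (5754.3 − 40) / (5754.3 + 350 − 2 × 40) = 350 × 5714.3 / 6024.3 ≈ 331.990 mm.
Far limit Df = s·(H − f)/(H − s) = 350 × (5754.3 − 40) / (5754.3 − 350) = 350 × 5714.3 / 5404.3 ≈ 370.077 mm.
Depth of field = Df − Dn = 370.077 − 331.990 ≈ 38.087 mm.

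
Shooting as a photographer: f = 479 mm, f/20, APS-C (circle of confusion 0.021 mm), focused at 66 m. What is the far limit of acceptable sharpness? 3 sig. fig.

Hyperfocal distance H = f²/(N·c) + f = 479²/(20 × 0.021) + 479 = 229441/0.42 + 479 ≈ 546767.1 mm ≈ 546.8 m.
Far limit Df = s·(H − f)/(H − s) = 66000 × (546767.1 − 479) / (546767.1 − 66000) = 66000 × 546288.1 / 480767.1 ≈ 74995 mm ≈ 75.0 m.

75.0 m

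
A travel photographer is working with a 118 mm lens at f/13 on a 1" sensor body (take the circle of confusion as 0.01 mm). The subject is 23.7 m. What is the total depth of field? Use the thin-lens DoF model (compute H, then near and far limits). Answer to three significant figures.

11.0 m

Hyperfocal distance H = f²/(N·c) + f = 118²/(13 × 0.01) + 118 = 13924/0.13 + 118 ≈ 107225.7 mm ≈ 107.2 m.
Near limit Dn = s·(H − f)/(H + s − 2f) = 23700 × (107225.7 − 118) / (107225.7 + 23700 − 2 × 118) = 23700 × 107107.7 / 130689.7 ≈ 19424 mm.
Far limit Df = s·(H − f)/(H − s) = 23700 × (107225.7 − 118) / (107225.7 − 23700) = 23700 × 107107.7 / 83525.7 ≈ 30391 mm.
Depth of field = Df − Dn = 30391 − 19424 ≈ 10967 mm ≈ 11.0 m.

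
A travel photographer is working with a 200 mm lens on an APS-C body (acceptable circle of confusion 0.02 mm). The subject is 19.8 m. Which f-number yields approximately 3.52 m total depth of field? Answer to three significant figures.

Write h = H − f = f²/(N·c). The thin-lens limits are Dn = s·h/(h + (s−f)) and Df = s·h/(h − (s−f)), so DoF = Df − Dn = 2·s·(s−f)·h / (h² − (s−f)²).
That is a quadratic in h: DoF·h² − 2·s·(s−f)·h − DoF·(s−f)² = 0 ⇒ h = (s−f)·(s + √(s² + DoF²)) / DoF = 19600 × (19800 + √(19800² + 3520²)) / 3520 = 19600 × (19800 + 20110.5) / 3520 ≈ 222229 mm.
Then N = f²/(c·h) = 200² / (0.02 × 222229) = 40000 / 4444.6 ≈ 9.

f/9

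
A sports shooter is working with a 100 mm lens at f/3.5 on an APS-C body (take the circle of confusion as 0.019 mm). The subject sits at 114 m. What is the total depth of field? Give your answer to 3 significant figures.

Hyperfocal distance H = f²/(N·c) + f = 100²/(3.5 × 0.019) + 100 = 10000/0.0665 + 100 ≈ 150475.9 mm ≈ 150.5 m.
Near limit Dn = s·(H − f)/(H + s − 2f) = 114000 × (150475.9 − 100) / (150475.9 + 114000 − 2 × 100) = 114000 × 150375.9 / 264275.9 ≈ 64867 mm.
Far limit Df = s·(H − f)/(H − s) = 114000 × (150475.9 − 100) / (150475.9 − 114000) = 114000 × 150375.9 / 36475.9 ≈ 469977 mm.
Depth of field = Df − Dn = 469977 − 64867 ≈ 405110 mm ≈ 405 m.

405 m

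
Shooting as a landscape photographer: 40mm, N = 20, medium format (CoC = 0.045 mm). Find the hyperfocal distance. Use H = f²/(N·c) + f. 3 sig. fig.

1.82 m

Hyperfocal distance H = f²/(N·c) + f = 40²/(20 × 0.045) + 40 = 1600/0.9 + 40 ≈ 1817.8 mm ≈ 1.82 m.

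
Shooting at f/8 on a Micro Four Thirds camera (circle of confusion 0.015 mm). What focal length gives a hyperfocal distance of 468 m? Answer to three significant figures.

237 mm

From H = f²/(N·c) + f, with f ≪ H: f ≈ √(H·N·c) = √(468000 × 8 × 0.015) = √56160 ≈ 237.0 mm.
The +f correction barely moves this — solving exactly, f² + N·c·f − N·c·H = 0 ⇒ f = (−N·c + √((N·c)² + 4·N·c·H))/2 = (−0.12 + √224640)/2 ≈ 236.92 mm, so f ≈ 237 mm.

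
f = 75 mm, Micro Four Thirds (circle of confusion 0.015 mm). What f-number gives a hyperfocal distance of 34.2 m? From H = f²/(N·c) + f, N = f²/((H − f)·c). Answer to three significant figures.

Rearrange H = f²/(N·c) + f for N: N = f² / ((H − f)·c).
N = 75² / ((34200 − 75) × 0.015) = 5625 / 511.9 ≈ 11.

f/11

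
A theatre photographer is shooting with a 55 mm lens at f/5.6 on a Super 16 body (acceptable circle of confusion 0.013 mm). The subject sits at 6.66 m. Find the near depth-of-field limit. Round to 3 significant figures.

Hyperfocal distance H = f²/(N·c) + f = 55²/(5.6 × 0.013) + 55 = 3025/0.0728 + 55 ≈ 41607.2 mm ≈ 41.61 m.
Near limit Dn = s·(H − f)/(H + s − 2f) = 6660 × (41607.2 − 55) / (41607.2 + 6660 − 2 × 55) = 6660 × 41552.2 / 48157.2 ≈ 5746.5 mm ≈ 5.75 m.

5.75 m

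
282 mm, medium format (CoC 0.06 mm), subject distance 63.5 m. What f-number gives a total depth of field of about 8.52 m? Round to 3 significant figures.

f/1.40

Write h = H − f = f²/(N·c). The thin-lens limits are Dn = s·h/(h + (s−f)) and Df = s·h/(h − (s−f)), so DoF = Df − Dn = 2·s·(s−f)·h / (h² − (s−f)²).
That is a quadratic in h: DoF·h² − 2·s·(s−f)·h − DoF·(s−f)² = 0 ⇒ h = (s−f)·(s + √(s² + DoF²)) / DoF = 63218 × (63500 + √(63500² + 8520²)) / 8520 = 63218 × (63500 + 64069.0) / 8520 ≈ 946556 mm.
Then N = f²/(c·h) = 282² / (0.06 × 946556) = 79524 / 56793 ≈ 1.40.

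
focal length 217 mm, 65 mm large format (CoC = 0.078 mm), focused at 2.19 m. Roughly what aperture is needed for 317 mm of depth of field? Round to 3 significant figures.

Write h = H − f = f²/(N·c). The thin-lens limits are Dn = s·h/(h + (s−f)) and Df = s·h/(h − (s−f)), so DoF = Df − Dn = 2·s·(s−f)·h / (h² − (s−f)²).
That is a quadratic in h: DoF·h² − 2·s·(s−f)·h − DoF·(s−f)² = 0 ⇒ h = (s−f)·(s + √(s² + DoF²)) / DoF = 1973 × (2190 + √(2190² + 317²)) / 317 = 1973 × (2190 + 2212.82) / 317 ≈ 27403 mm.
Then N = f²/(c·h) = 217² / (0.078 × 27403) = 47089 / 2137.4 ≈ 22.

f/22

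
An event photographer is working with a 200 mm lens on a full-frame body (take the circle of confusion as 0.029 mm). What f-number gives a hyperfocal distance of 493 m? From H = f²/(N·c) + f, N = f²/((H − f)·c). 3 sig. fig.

Rearrange H = f²/(N·c) + f for N: N = f² / ((H − f)·c).
N = 200² / ((493000 − 200) × 0.029) = 40000 / 14291 ≈ 2.80.

f/2.80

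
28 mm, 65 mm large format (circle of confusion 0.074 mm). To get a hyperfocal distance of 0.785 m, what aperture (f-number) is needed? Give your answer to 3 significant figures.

f/14

Rearrange H = f²/(N·c) + f for N: N = f² / ((H − f)·c).
N = 28² / ((785 − 28) × 0.074) = 784 / 56.02 ≈ 14.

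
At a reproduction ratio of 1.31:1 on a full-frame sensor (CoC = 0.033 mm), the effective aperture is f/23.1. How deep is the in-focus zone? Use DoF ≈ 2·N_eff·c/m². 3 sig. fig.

0.888 mm

At magnification m, DoF ≈ 2·N_eff·c/m² = 2 × 23.1 × 0.033 / 1.31² = 1.525 / 1.716 ≈ 0.888 mm.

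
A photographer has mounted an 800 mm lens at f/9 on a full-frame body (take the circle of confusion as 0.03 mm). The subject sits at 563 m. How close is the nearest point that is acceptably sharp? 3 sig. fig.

455 m

Hyperfocal distance H = f²/(N·c) + f = 800²/(9 × 0.03) + 800 = 640000/0.27 + 800 ≈ 2371170.4 mm ≈ 2371 m.
Near limit Dn = s·(H − f)/(H + s − 2f) = 563000 × (2371170.4 − 800) / (2371170.4 + 563000 − 2 × 800) = 563000 × 2370370.4 / 2932570.4 ≈ 455068 mm ≈ 455 m.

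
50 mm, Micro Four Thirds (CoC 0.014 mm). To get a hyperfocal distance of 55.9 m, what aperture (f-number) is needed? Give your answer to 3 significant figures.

Rearrange H = f²/(N·c) + f for N: N = f² / ((H − f)·c).
N = 50² / ((55900 − 50) × 0.014) = 2500 / 781.9 ≈ 3.20.

f/3.20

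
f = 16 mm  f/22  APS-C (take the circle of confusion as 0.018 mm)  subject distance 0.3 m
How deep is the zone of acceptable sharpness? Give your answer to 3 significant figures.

327 mm

Hyperfocal distance H = f²/(N·c) + f = 16²/(22 × 0.018) + 16 = 256/0.396 + 16 ≈ 662.5 mm ≈ 0.662 m.
Near limit Dn = s·(H − f)/(H + s − 2f) = 300 × (662.5 − 16) / (662.5 + 300 − 2 × 16) = 300 × 646.5 / 930.5 ≈ 208.43 mm.
Far limit Df = s·(H − f)/(H − s) = 300 × (662.5 − 16) / (662.5 − 300) = 300 × 646.5 / 362.5 ≈ 535.06 mm.
Depth of field = Df − Dn = 535.06 − 208.43 ≈ 326.63 mm.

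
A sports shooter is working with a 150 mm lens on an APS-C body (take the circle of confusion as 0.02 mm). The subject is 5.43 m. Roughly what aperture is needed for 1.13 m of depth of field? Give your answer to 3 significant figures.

Write h = H − f = f²/(N·c). The thin-lens limits are Dn = s·h/(h + (s−f)) and Df = s·h/(h − (s−f)), so DoF = Df − Dn = 2·s·(s−f)·h / (h² − (s−f)²).
That is a quadratic in h: DoF·h² − 2·s·(s−f)·h − DoF·(s−f)² = 0 ⇒ h = (s−f)·(s + √(s² + DoF²)) / DoF = 5280 × (5430 + √(5430² + 1130²)) / 1130 = 5280 × (5430 + 5546.33) / 1130 ≈ 51288 mm.
Then N = f²/(c·h) = 150² / (0.02 × 51288) = 22500 / 1025.8 ≈ 21.9.

f/21.9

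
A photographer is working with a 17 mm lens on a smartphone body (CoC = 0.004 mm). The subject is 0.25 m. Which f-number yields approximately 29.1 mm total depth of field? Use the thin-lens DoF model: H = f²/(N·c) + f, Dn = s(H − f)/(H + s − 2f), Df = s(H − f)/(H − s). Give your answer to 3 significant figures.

f/18

Write h = H − f = f²/(N·c). The thin-lens limits are Dn = s·h/(h + (s−f)) and Df = s·h/(h − (s−f)), so DoF = Df − Dn = 2·s·(s−f)·h / (h² − (s−f)²).
That is a quadratic in h: DoF·h² − 2·s·(s−f)·h − DoF·(s−f)² = 0 ⇒ h = (s−f)·(s + √(s² + DoF²)) / DoF = 233 × (250 + √(250² + 29.1²)) / 29.1 = 233 × (250 + 251.688) / 29.1 ≈ 4017.0 mm.
Then N = f²/(c·h) = 17² / (0.004 × 4017.0) = 289 / 16.068 ≈ 18.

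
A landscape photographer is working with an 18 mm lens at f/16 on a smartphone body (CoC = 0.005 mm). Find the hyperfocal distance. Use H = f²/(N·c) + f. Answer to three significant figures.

4.07 m

Hyperfocal distance H = f²/(N·c) + f = 18²/(16 × 0.005) + 18 = 324/0.08 + 18 ≈ 4068.0 mm ≈ 4.07 m.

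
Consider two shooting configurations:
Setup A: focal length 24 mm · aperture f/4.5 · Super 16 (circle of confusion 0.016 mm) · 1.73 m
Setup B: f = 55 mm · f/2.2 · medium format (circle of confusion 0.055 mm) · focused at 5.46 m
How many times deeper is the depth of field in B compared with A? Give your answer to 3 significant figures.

Setup A: H = 24²/(4.5×0.016) + 24 ≈ 8024.0 mm; DoF = Df − Dn = 2198.92 − 1425.92 ≈ 773.00 mm.
Setup B: H = 55²/(2.2×0.055) + 55 ≈ 25055.0 mm; DoF = Df − Dn = 6966.1 − 4489.4 ≈ 2476.7 mm.
Ratio = 2476.7 / 773.00 ≈ 3.20.

3.20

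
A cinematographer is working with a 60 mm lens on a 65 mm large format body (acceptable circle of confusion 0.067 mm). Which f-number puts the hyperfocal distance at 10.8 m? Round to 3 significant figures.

f/5

Rearrange H = f²/(N·c) + f for N: N = f² / ((H − f)·c).
N = 60² / ((10800 − 60) × 0.067) = 3600 / 719.6 ≈ 5.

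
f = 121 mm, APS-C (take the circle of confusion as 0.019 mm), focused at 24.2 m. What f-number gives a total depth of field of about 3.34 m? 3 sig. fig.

f/2.20

Write h = H − f = f²/(N·c). The thin-lens limits are Dn = s·h/(h + (s−f)) and Df = s·h/(h − (s−f)), so DoF = Df − Dn = 2·s·(s−f)·h / (h² − (s−f)²).
That is a quadratic in h: DoF·h² − 2·s·(s−f)·h − DoF·(s−f)² = 0 ⇒ h = (s−f)·(s + √(s² + DoF²)) / DoF = 24079 × (24200 + √(24200² + 3340²)) / 3340 = 24079 × (24200 + 24429.4) / 3340 ≈ 350583 mm.
Then N = f²/(c·h) = 121² / (0.019 × 350583) = 14641 / 6661.1 ≈ 2.20.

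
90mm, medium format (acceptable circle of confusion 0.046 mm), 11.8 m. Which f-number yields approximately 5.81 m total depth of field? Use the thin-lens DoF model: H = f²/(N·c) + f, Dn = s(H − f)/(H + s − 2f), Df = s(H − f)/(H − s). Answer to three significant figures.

f/3.50

Write h = H − f = f²/(N·c). The thin-lens limits are Dn = s·h/(h + (s−f)) and Df = s·h/(h − (s−f)), so DoF = Df − Dn = 2·s·(s−f)·h / (h² − (s−f)²).
That is a quadratic in h: DoF·h² − 2·s·(s−f)·h − DoF·(s−f)² = 0 ⇒ h = (s−f)·(s + √(s² + DoF²)) / DoF = 11710 × (11800 + √(11800² + 5810²)) / 5810 = 11710 × (11800 + 13152.8) / 5810 ≈ 50292 mm.
Then N = f²/(c·h) = 90² / (0.046 × 50292) = 8100 / 2313.4 ≈ 3.50.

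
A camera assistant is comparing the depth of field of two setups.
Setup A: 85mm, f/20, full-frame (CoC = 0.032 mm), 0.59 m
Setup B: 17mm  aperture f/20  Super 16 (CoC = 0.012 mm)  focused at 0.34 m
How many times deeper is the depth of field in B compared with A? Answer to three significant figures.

3.72

Setup A: H = 85²/(20×0.032) + 85 ≈ 11374.1 mm; DoF = Df − Dn = 617.629 − 564.737 ≈ 52.892 mm.
Setup B: H = 17²/(20×0.012) + 17 ≈ 1221.2 mm; DoF = Df − Dn = 464.63 − 268.09 ≈ 196.54 mm.
Ratio = 196.54 / 52.892 ≈ 3.72.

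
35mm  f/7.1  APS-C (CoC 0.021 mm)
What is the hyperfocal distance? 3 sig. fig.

8.25 m

Hyperfocal distance H = f²/(N·c) + f = 35²/(7.1 × 0.021) + 35 = 1225/0.1491 + 35 ≈ 8251.0 mm ≈ 8.25 m.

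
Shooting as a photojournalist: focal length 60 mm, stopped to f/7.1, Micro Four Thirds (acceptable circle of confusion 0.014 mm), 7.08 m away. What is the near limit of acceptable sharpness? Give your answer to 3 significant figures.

Hyperfocal distance H = f²/(N·c) + f = 60²/(7.1 × 0.014) + 60 = 3600/0.0994 + 60 ≈ 36277.3 mm ≈ 36.28 m.
Near limit Dn = s·(H − f)/(H + s − 2f) = 7080 × (36277.3 − 60) / (36277.3 + 7080 − 2 × 60) = 7080 × 36217.3 / 43237.3 ≈ 5930.5 mm ≈ 5.93 m.

5.93 m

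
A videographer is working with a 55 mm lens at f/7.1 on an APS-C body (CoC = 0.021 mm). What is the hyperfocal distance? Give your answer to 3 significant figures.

Hyperfocal distance H = f²/(N·c) + f = 55²/(7.1 × 0.021) + 55 = 3025/0.1491 + 55 ≈ 20343.4 mm ≈ 20.3 m.

20.3 m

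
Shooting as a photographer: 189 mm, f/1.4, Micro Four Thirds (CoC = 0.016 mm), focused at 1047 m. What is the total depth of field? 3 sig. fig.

2420 m

Hyperfocal distance H = f²/(N·c) + f = 189²/(1.4 × 0.016) + 189 = 35721/0.0224 + 189 ≈ 1594876.5 mm ≈ 1595 m.
Near limit Dn = s·(H − f)/(H + s − 2f) = 1047000 × (1594876.5 − 189) / (1594876.5 + 1047000 − 2 × 189) = 1047000 × 1594687.5 / 2641498.5 ≈ 632080 mm.
Far limit Df = s·(H − f)/(H − s) = 1047000 × (1594876.5 − 189) / (1594876.5 − 1047000) = 1047000 × 1594687.5 / 547876.5 ≈ 3047471 mm.
Depth of field = Df − Dn = 3047471 − 632080 ≈ 2415391 mm ≈ 2420 m.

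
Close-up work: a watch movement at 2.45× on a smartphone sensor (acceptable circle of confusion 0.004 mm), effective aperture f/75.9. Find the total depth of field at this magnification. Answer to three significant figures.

At magnification m, DoF ≈ 2·N_eff·c/m² = 2 × 75.9 × 0.004 / 2.45² = 0.6072 / 6.003 ≈ 0.101 mm.

0.101 mm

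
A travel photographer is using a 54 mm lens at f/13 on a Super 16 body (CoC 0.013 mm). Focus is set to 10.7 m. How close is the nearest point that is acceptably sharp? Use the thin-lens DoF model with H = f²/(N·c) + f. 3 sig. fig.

6.62 m

Hyperfocal distance H = f²/(N·c) + f = 54²/(13 × 0.013) + 54 = 2916/0.169 + 54 ≈ 17308.4 mm ≈ 17.31 m.
Near limit Dn = s·(H − f)/(H + s − 2f) = 10700 × (17308.4 − 54) / (17308.4 + 10700 − 2 × 54) = 10700 × 17254.4 / 27900.4 ≈ 6617.2 mm ≈ 6.62 m.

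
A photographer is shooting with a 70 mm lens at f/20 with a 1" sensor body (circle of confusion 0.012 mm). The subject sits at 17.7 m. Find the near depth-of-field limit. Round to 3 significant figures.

Hyperfocal distance H = f²/(N·c) + f = 70²/(20 × 0.012) + 70 = 4900/0.24 + 70 ≈ 20486.7 mm ≈ 20.49 m.
Near limit Dn = s·(H − f)/(H + s − 2f) = 17700 × (20486.7 − 70) / (20486.7 + 17700 − 2 × 70) = 17700 × 20416.7 / 38046.7 ≈ 9498.2 mm ≈ 9.50 m.

9.50 m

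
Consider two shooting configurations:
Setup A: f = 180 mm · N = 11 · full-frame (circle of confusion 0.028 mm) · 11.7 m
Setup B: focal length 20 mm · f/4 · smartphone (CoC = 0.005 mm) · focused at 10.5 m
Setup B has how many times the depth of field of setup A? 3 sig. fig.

Setup A: H = 180²/(11×0.028) + 180 ≈ 105374.8 mm; DoF = Df − Dn = 13138.9 − 10545.2 ≈ 2593.7 mm.
Setup B: H = 20²/(4×0.005) + 20 ≈ 20020.0 mm; DoF = Df − Dn = 22059 − 6890 ≈ 15169 mm.
Ratio = 15169 / 2593.7 ≈ 5.85.

5.85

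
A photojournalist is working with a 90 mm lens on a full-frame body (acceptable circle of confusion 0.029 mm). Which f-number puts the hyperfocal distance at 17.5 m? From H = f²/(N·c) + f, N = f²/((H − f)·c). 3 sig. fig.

Rearrange H = f²/(N·c) + f for N: N = f² / ((H − f)·c).
N = 90² / ((17500 − 90) × 0.029) = 8100 / 504.9 ≈ 16.

f/16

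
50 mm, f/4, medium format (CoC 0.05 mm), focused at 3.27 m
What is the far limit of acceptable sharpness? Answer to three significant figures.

Hyperfocal distance H = f²/(N·c) + f = 50²/(4 × 0.05) + 50 = 2500/0.2 + 50 ≈ 12550.0 mm ≈ 12.55 m.
Far limit Df = s·(H − f)/(H − s) = 3270 × (12550.0 − 50) / (12550.0 − 3270) = 3270 × 12500.0 / 9280.0 ≈ 4404.6 mm ≈ 4.40 m.

4.40 m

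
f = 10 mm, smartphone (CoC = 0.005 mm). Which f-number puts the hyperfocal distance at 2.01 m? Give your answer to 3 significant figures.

f/10

Rearrange H = f²/(N·c) + f for N: N = f² / ((H − f)·c).
N = 10² / ((2010 − 10) × 0.005) = 100 / 10.000 ≈ 10.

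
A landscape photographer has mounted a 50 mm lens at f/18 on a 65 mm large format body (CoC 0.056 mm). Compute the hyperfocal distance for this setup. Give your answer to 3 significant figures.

2.53 m

Hyperfocal distance H = f²/(N·c) + f = 50²/(18 × 0.056) + 50 = 2500/1.008 + 50 ≈ 2530.2 mm ≈ 2.53 m.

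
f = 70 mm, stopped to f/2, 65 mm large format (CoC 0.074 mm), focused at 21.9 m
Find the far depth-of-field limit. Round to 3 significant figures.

Hyperfocal distance H = f²/(N·c) + f = 70²/(2 × 0.074) + 70 = 4900/0.148 + 70 ≈ 33178.1 mm ≈ 33.18 m.
Far limit Df = s·(H − f)/(H − s) = 21900 × (33178.1 − 70) / (33178.1 − 21900) = 21900 × 33108.1 / 11278.1 ≈ 64290 mm ≈ 64.3 m.

64.3 m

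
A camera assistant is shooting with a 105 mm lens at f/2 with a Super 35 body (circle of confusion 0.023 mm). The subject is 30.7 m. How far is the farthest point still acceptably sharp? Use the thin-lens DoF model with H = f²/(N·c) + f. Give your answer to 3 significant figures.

35.2 m

Hyperfocal distance H = f²/(N·c) + f = 105²/(2 × 0.023) + 105 = 11025/0.046 + 105 ≈ 239778.9 mm ≈ 239.8 m.
Far limit Df = s·(H − f)/(H − s) = 30700 × (239778.9 − 105) / (239778.9 − 30700) = 30700 × 239673.9 / 209078.9 ≈ 35192 mm ≈ 35.2 m.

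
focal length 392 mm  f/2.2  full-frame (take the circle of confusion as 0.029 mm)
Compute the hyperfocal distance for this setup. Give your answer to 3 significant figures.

2410 m

Hyperfocal distance H = f²/(N·c) + f = 392²/(2.2 × 0.029) + 392 = 153664/0.0638 + 392 ≈ 2408918.6 mm ≈ 2410 m.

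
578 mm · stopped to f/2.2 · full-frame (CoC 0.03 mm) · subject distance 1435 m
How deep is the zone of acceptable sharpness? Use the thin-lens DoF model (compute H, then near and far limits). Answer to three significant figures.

884 m

Hyperfocal distance H = f²/(N·c) + f = 578²/(2.2 × 0.03) + 578 = 334084/0.066 + 578 ≈ 5062456.8 mm ≈ 5062 m.
Near limit Dn = s·(H − f)/(H + s − 2f) = 1435000 × (5062456.8 − 578) / (5062456.8 + 1435000 − 2 × 578) = 1435000 × 5061878.8 / 6496300.8 ≈ 1118143 mm.
Far limit Df = s·(H − f)/(H − s) = 1435000 × (5062456.8 − 578) / (5062456.8 − 1435000) = 1435000 × 5061878.8 / 3627456.8 ≈ 2002449 mm.
Depth of field = Df − Dn = 2002449 − 1118143 ≈ 884306 mm ≈ 884 m.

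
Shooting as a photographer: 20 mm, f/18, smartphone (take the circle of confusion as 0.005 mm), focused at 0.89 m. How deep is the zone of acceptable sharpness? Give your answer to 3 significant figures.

Hyperfocal distance H = f²/(N·c) + f = 20²/(18 × 0.005) + 20 = 400/0.09 + 20 ≈ 4464.4 mm ≈ 4.464 m.
Near limit Dn = s·(H − f)/(H + s − 2f) = 890 × (4464.4 − 20) / (4464.4 + 890 − 2 × 20) = 890 × 4444.4 / 5314.4 ≈ 744.30 mm.
Far limit Df = s·(H − f)/(H − s) = 890 × (4464.4 − 20) / (4464.4 − 890) = 890 × 4444.4 / 3574.4 ≈ 1106.62 mm.
Depth of field = Df − Dn = 1106.62 − 744.30 ≈ 362.32 mm.

362 mm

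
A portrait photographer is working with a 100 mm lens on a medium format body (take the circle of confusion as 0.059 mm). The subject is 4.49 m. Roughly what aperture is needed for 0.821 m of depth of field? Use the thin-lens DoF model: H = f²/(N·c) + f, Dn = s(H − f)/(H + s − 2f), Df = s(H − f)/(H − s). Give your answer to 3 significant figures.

Write h = H − f = f²/(N·c). The thin-lens limits are Dn = s·h/(h + (s−f)) and Df = s·h/(h − (s−f)), so DoF = Df − Dn = 2·s·(s−f)·h / (h² − (s−f)²).
That is a quadratic in h: DoF·h² − 2·s·(s−f)·h − DoF·(s−f)² = 0 ⇒ h = (s−f)·(s + √(s² + DoF²)) / DoF = 4390 × (4490 + √(4490² + 821²)) / 821 = 4390 × (4490 + 4564.44) / 821 ≈ 48415 mm.
Then N = f²/(c·h) = 100² / (0.059 × 48415) = 10000 / 2856.5 ≈ 3.50.

f/3.50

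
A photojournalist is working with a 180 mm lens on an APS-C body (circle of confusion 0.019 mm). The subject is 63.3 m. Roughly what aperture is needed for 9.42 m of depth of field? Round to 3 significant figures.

f/2.00

Write h = H − f = f²/(N·c). The thin-lens limits are Dn = s·h/(h + (s−f)) and Df = s·h/(h − (s−f)), so DoF = Df − Dn = 2·s·(s−f)·h / (h² − (s−f)²).
That is a quadratic in h: DoF·h² − 2·s·(s−f)·h − DoF·(s−f)² = 0 ⇒ h = (s−f)·(s + √(s² + DoF²)) / DoF = 63120 × (63300 + √(63300² + 9420²)) / 9420 = 63120 × (63300 + 63997.1) / 9420 ≈ 852972 mm.
Then N = f²/(c·h) = 180² / (0.019 × 852972) = 32400 / 16206 ≈ 2.00.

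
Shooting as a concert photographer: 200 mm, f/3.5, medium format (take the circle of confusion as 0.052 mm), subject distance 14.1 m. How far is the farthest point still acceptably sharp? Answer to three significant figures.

Hyperfocal distance H = f²/(N·c) + f = 200²/(3.5 × 0.052) + 200 = 40000/0.182 + 200 ≈ 219980.2 mm ≈ 220.0 m.
Far limit Df = s·(H − f)/(H − s) = 14100 × (219980.2 − 200) / (219980.2 − 14100) = 14100 × 219780.2 / 205880.2 ≈ 15052 mm ≈ 15.1 m.

15.1 m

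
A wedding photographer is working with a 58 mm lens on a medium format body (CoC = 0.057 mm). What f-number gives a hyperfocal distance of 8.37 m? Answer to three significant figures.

Rearrange H = f²/(N·c) + f for N: N = f² / ((H − f)·c).
N = 58² / ((8370 − 58) × 0.057) = 3364 / 473.8 ≈ 7.10.

f/7.10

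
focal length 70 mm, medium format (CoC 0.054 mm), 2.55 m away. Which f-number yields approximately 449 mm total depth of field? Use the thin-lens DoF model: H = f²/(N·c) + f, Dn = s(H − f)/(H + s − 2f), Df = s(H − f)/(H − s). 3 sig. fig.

Write h = H − f = f²/(N·c). The thin-lens limits are Dn = s·h/(h + (s−f)) and Df = s·h/(h − (s−f)), so DoF = Df − Dn = 2·s·(s−f)·h / (h² − (s−f)²).
That is a quadratic in h: DoF·h² − 2·s·(s−f)·h − DoF·(s−f)² = 0 ⇒ h = (s−f)·(s + √(s² + DoF²)) / DoF = 2480 × (2550 + √(2550² + 449²)) / 449 = 2480 × (2550 + 2589.23) / 449 ≈ 28386 mm.
Then N = f²/(c·h) = 70² / (0.054 × 28386) = 4900 / 1532.8 ≈ 3.20.

f/3.20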